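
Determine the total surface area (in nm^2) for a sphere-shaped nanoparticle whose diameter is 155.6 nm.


Radius r = 155.6/2 = 77.8 nm
Surface area SA = 4 * pi * r^2
SA = 4 * pi * (77.8)^2
SA = 76062.23 nm^2

76062.23


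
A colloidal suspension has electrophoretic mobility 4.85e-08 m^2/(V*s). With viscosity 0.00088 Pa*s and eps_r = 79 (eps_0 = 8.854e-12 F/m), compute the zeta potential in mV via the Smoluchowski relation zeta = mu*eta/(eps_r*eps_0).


Smoluchowski equation: zeta = mu * eta / (eps_r * eps_0)
zeta = 4.85e-08 * 0.00088 / (79 * 8.854e-12)
zeta = 0.061018 V = 61.02 mV

61.02


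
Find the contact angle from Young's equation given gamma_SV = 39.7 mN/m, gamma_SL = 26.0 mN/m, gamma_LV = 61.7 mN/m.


cos(theta) = (gamma_SV - gamma_SL) / gamma_LV
cos(theta) = (39.7 - 26.0) / 61.7
cos(theta) = 0.222042
theta = arccos(0.222042) = 77.17 degrees

77.17


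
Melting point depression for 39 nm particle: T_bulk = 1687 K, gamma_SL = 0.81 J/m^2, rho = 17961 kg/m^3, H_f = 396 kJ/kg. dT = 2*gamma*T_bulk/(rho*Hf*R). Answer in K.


Radius R = 39/2 = 19.5 nm = 1.95e-08 m
Convert H_f = 396 kJ/kg = 396000 J/kg
dT = 2 * gamma_SL * T_bulk / (rho * H_f * R)
dT = 2 * 0.81 * 1687 / (17961 * 396000 * 1.95e-08)
dT = 19.7 K

19.7


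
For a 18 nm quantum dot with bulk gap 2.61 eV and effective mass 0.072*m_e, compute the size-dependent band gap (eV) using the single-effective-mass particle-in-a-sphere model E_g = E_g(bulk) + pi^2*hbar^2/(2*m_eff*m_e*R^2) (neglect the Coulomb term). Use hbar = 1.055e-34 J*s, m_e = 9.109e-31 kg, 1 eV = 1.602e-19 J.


Radius R = 18/2 nm = 9e-09 m
Confinement energy dE = pi^2 * hbar^2 / (2 * m_eff * m_e * R^2)
dE = pi^2 * (1.055e-34)^2 / (2 * 0.072 * 9.109e-31 * (9e-09)^2) J, divided by 1.602e-19 J/eV
dE = 0.0645 eV
Total band gap = E_g(bulk) + dE = 2.61 + 0.0645 = 2.6745 eV

2.6745


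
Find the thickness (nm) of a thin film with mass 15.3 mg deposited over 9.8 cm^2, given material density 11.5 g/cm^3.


Convert: m = 15.3 mg = 1.5300e-05 kg, A = 9.8 cm^2 = 9.8000e-04 m^2, rho = 11.5 g/cm^3 = 11500 kg/m^3
t = m / (A * rho)
t = 1.5300e-05 / (9.8000e-04 * 11500)
t = 1.3576e-06 m = 1357.6 nm

1357.6


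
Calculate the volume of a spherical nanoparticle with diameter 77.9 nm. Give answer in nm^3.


Radius r = 77.9/2 = 38.95 nm
Volume V = (4/3) * pi * r^3
V = (4/3) * pi * (38.95)^3
V = 247520.4 nm^3

247520.4


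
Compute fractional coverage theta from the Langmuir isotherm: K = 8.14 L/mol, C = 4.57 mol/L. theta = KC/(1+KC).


Langmuir isotherm: theta = K*C / (1 + K*C)
K*C = 8.14 * 4.57 = 37.1998
theta = 37.1998 / (1 + 37.1998) = 37.1998 / 38.1998
theta = 0.9738

0.9738


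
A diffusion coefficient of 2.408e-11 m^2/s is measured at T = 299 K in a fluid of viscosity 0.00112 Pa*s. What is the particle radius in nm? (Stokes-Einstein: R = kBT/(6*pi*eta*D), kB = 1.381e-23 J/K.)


Stokes-Einstein: R = kB*T / (6*pi*eta*D)
R = 1.381e-23 * 299 / (6 * pi * 0.00112 * 2.408e-11)
R = 8.12249e-09 m = 8.12 nm

8.12


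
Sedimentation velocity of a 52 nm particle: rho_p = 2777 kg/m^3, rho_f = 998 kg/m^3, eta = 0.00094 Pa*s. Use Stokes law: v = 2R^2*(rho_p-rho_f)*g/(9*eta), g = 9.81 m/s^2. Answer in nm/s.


Radius R = 52/2 nm = 2.6e-08 m
Density difference = 2777 - 998 = 1779 kg/m^3
v = 2 * R^2 * (rho_p - rho_f) * g / (9 * eta)
v = 2 * (2.6e-08)^2 * 1779 * 9.81 / (9 * 0.00094)
v = 2.78902e-09 m/s = 2.789 nm/s

2.789


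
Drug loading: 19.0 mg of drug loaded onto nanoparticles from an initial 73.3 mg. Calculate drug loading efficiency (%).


Drug loading efficiency = (drug loaded / drug initial) * 100
DLE = 19.0 / 73.3 * 100
DLE = 0.2592 * 100
DLE = 25.92%

25.92


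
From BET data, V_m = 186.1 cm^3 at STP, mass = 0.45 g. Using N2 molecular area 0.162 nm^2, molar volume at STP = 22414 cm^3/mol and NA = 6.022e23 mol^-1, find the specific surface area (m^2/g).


Number of moles in monolayer = V_m / 22414 = 186.1 / 22414 = 0.00830285
Number of molecules = moles * NA = 0.00830285 * 6.022e23
SA = molecules * sigma / mass
SA = (186.1 / 22414) * 6.022e23 * 0.162e-18 / 0.45
SA = 1800.0 m^2/g

1800.0


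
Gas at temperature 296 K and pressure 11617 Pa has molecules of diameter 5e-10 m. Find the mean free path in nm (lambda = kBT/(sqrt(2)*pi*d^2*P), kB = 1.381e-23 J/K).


Mean free path: lambda = kB*T / (sqrt(2) * pi * d^2 * P)
lambda = 1.381e-23 * 296 / (sqrt(2) * pi * (5e-10)^2 * 11617)
lambda = 3.16801e-07 m
lambda = 316.8 nm

316.8


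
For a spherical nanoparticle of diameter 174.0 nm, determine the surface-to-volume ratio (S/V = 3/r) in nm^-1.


Radius r = 174.0/2 = 87 nm
S/V = 3 / r = 3 / 87
S/V = 0.0345 nm^-1

0.0345


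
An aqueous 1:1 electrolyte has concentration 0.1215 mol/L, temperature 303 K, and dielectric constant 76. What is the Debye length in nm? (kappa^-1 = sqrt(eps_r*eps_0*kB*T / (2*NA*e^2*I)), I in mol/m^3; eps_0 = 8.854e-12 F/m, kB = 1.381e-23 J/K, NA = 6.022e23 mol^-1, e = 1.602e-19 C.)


Ionic strength I = 0.1215 * 1^2 * 1000 = 121.5 mol/m^3
kappa^-1 = sqrt(76 * 8.854e-12 * 1.381e-23 * 303 / (2 * 6.022e23 * (1.602e-19)^2 * 121.5))
kappa^-1 = 0.866 nm

0.866


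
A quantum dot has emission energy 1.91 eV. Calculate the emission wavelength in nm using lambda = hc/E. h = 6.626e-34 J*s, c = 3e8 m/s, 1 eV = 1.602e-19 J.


Convert energy: E = 1.91 eV = 1.91 * 1.602e-19 = 3.05982e-19 J
lambda = h*c / E = 6.626e-34 * 3e8 / 3.05982e-19
lambda = 6.49646e-07 m = 649.6 nm

649.6


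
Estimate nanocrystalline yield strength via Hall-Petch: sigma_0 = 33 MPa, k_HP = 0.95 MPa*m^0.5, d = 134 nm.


d = 134 nm = 1.34e-07 m
sqrt(d) = 0.0003660601
Hall-Petch contribution = k / sqrt(d) = 0.95 / 0.0003660601 = 2595.2 MPa
sigma = sigma_0 + k/sqrt(d) = 33 + 2595.2 = 2628.2 MPa

2628.2


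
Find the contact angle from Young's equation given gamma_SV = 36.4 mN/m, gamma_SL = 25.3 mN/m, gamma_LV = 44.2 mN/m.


cos(theta) = (gamma_SV - gamma_SL) / gamma_LV
cos(theta) = (36.4 - 25.3) / 44.2
cos(theta) = 0.251131
theta = arccos(0.251131) = 75.46 degrees

75.46


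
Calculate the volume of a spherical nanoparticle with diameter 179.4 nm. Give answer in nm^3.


Radius r = 179.4/2 = 89.7 nm
Volume V = (4/3) * pi * r^3
V = (4/3) * pi * (89.7)^3
V = 3023193.45 nm^3

3023193.45


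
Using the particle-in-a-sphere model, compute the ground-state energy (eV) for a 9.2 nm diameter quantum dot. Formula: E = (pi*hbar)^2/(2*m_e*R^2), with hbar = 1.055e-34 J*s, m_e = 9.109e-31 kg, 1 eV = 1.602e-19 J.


Radius R = 9.2/2 = 4.6 nm = 4.6e-09 m
E = (pi * 1.055e-34)^2 / (2 * 9.109e-31 * (4.6e-09)^2)
E(J) = 2.84963e-21
E = E(J) / 1.602e-19 = 0.0178 eV

0.0178


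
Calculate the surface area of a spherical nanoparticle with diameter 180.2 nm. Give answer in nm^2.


Radius r = 180.2/2 = 90.1 nm
Surface area SA = 4 * pi * r^2
SA = 4 * pi * (90.1)^2
SA = 102013.92 nm^2

102013.92


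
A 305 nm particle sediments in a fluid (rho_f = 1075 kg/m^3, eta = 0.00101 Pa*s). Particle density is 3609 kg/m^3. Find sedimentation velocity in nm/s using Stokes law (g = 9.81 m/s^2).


Radius R = 305/2 nm = 1.525e-07 m
Density difference = 3609 - 1075 = 2534 kg/m^3
v = 2 * R^2 * (rho_p - rho_f) * g / (9 * eta)
v = 2 * (1.525e-07)^2 * 2534 * 9.81 / (9 * 0.00101)
v = 1.27198e-07 m/s = 127.1983 nm/s

127.1983


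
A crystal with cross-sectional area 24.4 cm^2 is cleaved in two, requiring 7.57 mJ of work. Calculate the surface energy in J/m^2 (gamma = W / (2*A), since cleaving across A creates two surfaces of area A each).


Convert: A = 24.4 cm^2 = 0.00244 m^2, W = 7.57 mJ = 0.00757 J
Cleaving exposes two faces of area A, so total new surface = 2*A and gamma = W / (2*A)
gamma = 0.00757 / (2 * 0.00244)
gamma = 1.551 J/m^2

1.551


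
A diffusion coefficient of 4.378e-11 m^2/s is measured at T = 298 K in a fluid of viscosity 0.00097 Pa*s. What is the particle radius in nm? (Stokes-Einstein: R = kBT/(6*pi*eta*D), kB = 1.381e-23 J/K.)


Stokes-Einstein: R = kB*T / (6*pi*eta*D)
R = 1.381e-23 * 298 / (6 * pi * 0.00097 * 4.378e-11)
R = 5.14116e-09 m = 5.14 nm

5.14


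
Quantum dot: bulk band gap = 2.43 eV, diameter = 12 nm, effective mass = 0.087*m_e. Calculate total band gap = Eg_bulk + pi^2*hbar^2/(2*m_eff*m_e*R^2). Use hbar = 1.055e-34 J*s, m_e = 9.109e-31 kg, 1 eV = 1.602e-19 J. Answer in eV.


Radius R = 12/2 nm = 6e-09 m
Confinement energy dE = pi^2 * hbar^2 / (2 * m_eff * m_e * R^2)
dE = pi^2 * (1.055e-34)^2 / (2 * 0.087 * 9.109e-31 * (6e-09)^2) J, divided by 1.602e-19 J/eV
dE = 0.1202 eV
Total band gap = E_g(bulk) + dE = 2.43 + 0.1202 = 2.5502 eV

2.5502


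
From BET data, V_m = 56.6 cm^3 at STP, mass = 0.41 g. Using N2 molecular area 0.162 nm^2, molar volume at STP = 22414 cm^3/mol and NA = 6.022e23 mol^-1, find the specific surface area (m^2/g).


Number of moles in monolayer = V_m / 22414 = 56.6 / 22414 = 0.00252521
Number of molecules = moles * NA = 0.00252521 * 6.022e23
SA = molecules * sigma / mass
SA = (56.6 / 22414) * 6.022e23 * 0.162e-18 / 0.41
SA = 600.9 m^2/g

600.9


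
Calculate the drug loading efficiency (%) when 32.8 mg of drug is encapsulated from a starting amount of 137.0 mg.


Drug loading efficiency = (drug loaded / drug initial) * 100
DLE = 32.8 / 137.0 * 100
DLE = 0.2394 * 100
DLE = 23.94%

23.94


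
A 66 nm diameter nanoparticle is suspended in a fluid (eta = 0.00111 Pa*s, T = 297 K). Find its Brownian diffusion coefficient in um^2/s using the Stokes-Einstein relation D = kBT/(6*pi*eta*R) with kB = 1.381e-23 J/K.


Radius R = 66/2 = 33 nm = 3.3e-08 m
D = kB*T / (6*pi*eta*R)
D = 1.381e-23 * 297 / (6 * pi * 0.00111 * 3.3e-08)
D = 5.94035e-12 m^2/s = 5.94 um^2/s

5.94


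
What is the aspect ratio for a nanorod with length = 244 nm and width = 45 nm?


Aspect ratio AR = length / diameter
AR = 244 / 45
AR = 5.42

5.42


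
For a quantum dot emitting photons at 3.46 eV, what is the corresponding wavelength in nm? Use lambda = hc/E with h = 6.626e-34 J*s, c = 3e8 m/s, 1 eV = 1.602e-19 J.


Convert energy: E = 3.46 eV = 3.46 * 1.602e-19 = 5.54292e-19 J
lambda = h*c / E = 6.626e-34 * 3e8 / 5.54292e-19
lambda = 3.5862e-07 m = 358.6 nm

358.6


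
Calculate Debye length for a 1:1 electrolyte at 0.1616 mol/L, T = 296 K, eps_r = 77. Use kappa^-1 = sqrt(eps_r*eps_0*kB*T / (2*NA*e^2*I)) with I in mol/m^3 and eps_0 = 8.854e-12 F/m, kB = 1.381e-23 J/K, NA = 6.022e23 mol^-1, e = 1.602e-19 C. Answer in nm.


Ionic strength I = 0.1616 * 1^2 * 1000 = 161.6 mol/m^3
kappa^-1 = sqrt(77 * 8.854e-12 * 1.381e-23 * 296 / (2 * 6.022e23 * (1.602e-19)^2 * 161.6))
kappa^-1 = 0.747 nm

0.747


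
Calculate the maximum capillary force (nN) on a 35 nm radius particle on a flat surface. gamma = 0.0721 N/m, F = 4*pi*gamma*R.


Convert radius: R = 35 nm = 3.5e-08 m
F = 4 * pi * gamma * R
F = 4 * pi * 0.0721 * 3.5e-08
F = 3.17112e-08 N = 31.7112 nN

31.7112


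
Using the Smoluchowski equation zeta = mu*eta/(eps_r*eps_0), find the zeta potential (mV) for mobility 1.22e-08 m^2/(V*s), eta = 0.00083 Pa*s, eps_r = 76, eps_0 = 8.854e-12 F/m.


Smoluchowski equation: zeta = mu * eta / (eps_r * eps_0)
zeta = 1.22e-08 * 0.00083 / (76 * 8.854e-12)
zeta = 0.015048 V = 15.05 mV

15.05


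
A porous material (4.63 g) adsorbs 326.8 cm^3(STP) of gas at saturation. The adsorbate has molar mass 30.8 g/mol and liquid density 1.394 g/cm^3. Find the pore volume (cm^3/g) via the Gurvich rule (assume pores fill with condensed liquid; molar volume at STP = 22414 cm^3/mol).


Moles adsorbed n = V_ads / 22414 = 326.8 / 22414 = 1.458017e-02 mol
Liquid volume V_liq = n * M / rho_liq = 1.458017e-02 * 30.8 / 1.394 = 0.32214 cm^3
Specific pore volume V_pore = V_liq / m_sample = 0.32214 / 4.63
V_pore = 0.0696 cm^3/g

0.0696


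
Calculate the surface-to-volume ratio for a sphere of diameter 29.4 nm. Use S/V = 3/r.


Radius r = 29.4/2 = 14.7 nm
S/V = 3 / r = 3 / 14.7
S/V = 0.2041 nm^-1

0.2041


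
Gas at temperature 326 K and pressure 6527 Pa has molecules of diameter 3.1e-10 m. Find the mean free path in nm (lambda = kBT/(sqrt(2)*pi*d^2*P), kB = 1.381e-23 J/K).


Mean free path: lambda = kB*T / (sqrt(2) * pi * d^2 * P)
lambda = 1.381e-23 * 326 / (sqrt(2) * pi * (3.1e-10)^2 * 6527)
lambda = 1.61551e-06 m
lambda = 1615.51 nm

1615.51


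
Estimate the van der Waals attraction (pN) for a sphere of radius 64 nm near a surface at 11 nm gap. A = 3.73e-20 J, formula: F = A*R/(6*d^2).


Convert to SI: R = 64 nm = 6.4e-08 m, d = 11 nm = 1.1e-08 m
F = A * R / (6 * d^2)
F = 3.73e-20 * 6.4e-08 / (6 * (1.1e-08)^2)
F = 3.28815e-12 N = 3.288 pN

3.288


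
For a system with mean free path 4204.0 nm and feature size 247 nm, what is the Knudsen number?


Knudsen number Kn = lambda / L
Kn = 4204.0 / 247
Kn = 17.0202

17.0202


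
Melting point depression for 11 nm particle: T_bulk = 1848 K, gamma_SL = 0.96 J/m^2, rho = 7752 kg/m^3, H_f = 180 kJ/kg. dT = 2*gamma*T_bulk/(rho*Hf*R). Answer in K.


Radius R = 11/2 = 5.5 nm = 5.5e-09 m
Convert H_f = 180 kJ/kg = 180000 J/kg
dT = 2 * gamma_SL * T_bulk / (rho * H_f * R)
dT = 2 * 0.96 * 1848 / (7752 * 180000 * 5.5e-09)
dT = 462.3 K

462.3


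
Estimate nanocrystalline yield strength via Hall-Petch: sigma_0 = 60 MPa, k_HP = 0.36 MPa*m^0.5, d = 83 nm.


d = 83 nm = 8.3e-08 m
sqrt(d) = 0.0002880972
Hall-Petch contribution = k / sqrt(d) = 0.36 / 0.0002880972 = 1249.6 MPa
sigma = sigma_0 + k/sqrt(d) = 60 + 1249.6 = 1309.6 MPa

1309.6


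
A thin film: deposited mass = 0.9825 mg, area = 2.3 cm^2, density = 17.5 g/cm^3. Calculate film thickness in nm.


Convert: m = 0.9825 mg = 9.8250e-07 kg, A = 2.3 cm^2 = 2.3000e-04 m^2, rho = 17.5 g/cm^3 = 17500 kg/m^3
t = m / (A * rho)
t = 9.8250e-07 / (2.3000e-04 * 17500)
t = 2.4410e-07 m = 244.1 nm

244.1


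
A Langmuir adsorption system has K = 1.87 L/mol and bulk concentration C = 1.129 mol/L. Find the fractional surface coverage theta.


Langmuir isotherm: theta = K*C / (1 + K*C)
K*C = 1.87 * 1.129 = 2.11123
theta = 2.11123 / (1 + 2.11123) = 2.11123 / 3.11123
theta = 0.6786

0.6786


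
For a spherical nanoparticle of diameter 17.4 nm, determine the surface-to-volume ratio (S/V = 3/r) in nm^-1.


Radius r = 17.4/2 = 8.7 nm
S/V = 3 / r = 3 / 8.7
S/V = 0.3448 nm^-1

0.3448


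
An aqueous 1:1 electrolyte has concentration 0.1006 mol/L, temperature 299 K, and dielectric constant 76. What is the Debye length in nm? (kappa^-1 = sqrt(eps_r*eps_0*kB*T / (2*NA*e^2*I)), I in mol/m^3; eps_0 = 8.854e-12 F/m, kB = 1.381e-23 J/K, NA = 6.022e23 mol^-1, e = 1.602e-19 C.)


Ionic strength I = 0.1006 * 1^2 * 1000 = 100.6 mol/m^3
kappa^-1 = sqrt(76 * 8.854e-12 * 1.381e-23 * 299 / (2 * 6.022e23 * (1.602e-19)^2 * 100.6))
kappa^-1 = 0.945 nm

0.945


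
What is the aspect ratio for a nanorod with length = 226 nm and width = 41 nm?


Aspect ratio AR = length / diameter
AR = 226 / 41
AR = 5.51

5.51


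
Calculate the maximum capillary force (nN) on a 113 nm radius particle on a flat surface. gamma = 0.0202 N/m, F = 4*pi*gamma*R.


Convert radius: R = 113 nm = 1.13e-07 m
F = 4 * pi * gamma * R
F = 4 * pi * 0.0202 * 1.13e-07
F = 2.8684e-08 N = 28.684 nN

28.684


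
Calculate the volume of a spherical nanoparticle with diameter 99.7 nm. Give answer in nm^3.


Radius r = 99.7/2 = 49.85 nm
Volume V = (4/3) * pi * r^3
V = (4/3) * pi * (49.85)^3
V = 518900.51 nm^3

518900.51


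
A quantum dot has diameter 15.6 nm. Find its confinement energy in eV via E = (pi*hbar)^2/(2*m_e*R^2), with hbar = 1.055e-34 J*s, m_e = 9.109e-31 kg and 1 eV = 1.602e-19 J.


Radius R = 15.6/2 = 7.8 nm = 7.8e-09 m
E = (pi * 1.055e-34)^2 / (2 * 9.109e-31 * (7.8e-09)^2)
E(J) = 9.91094e-22
E = E(J) / 1.602e-19 = 0.0062 eV

0.0062


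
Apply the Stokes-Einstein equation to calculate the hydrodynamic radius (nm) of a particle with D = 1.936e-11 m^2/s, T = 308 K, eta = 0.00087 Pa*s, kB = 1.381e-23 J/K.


Stokes-Einstein: R = kB*T / (6*pi*eta*D)
R = 1.381e-23 * 308 / (6 * pi * 0.00087 * 1.936e-11)
R = 1.33973e-08 m = 13.4 nm

13.4


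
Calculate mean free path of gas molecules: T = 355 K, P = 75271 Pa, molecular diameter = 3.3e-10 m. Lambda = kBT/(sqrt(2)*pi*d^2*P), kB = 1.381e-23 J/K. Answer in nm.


Mean free path: lambda = kB*T / (sqrt(2) * pi * d^2 * P)
lambda = 1.381e-23 * 355 / (sqrt(2) * pi * (3.3e-10)^2 * 75271)
lambda = 1.34618e-07 m
lambda = 134.62 nm

134.62


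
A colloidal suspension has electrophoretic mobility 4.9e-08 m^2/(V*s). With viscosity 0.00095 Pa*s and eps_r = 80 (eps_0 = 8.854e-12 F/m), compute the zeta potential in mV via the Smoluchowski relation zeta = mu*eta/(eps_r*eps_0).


Smoluchowski equation: zeta = mu * eta / (eps_r * eps_0)
zeta = 4.9e-08 * 0.00095 / (80 * 8.854e-12)
zeta = 0.065719 V = 65.72 mV

65.72


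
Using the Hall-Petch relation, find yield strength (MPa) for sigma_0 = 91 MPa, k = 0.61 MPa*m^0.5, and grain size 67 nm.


d = 67 nm = 6.7e-08 m
sqrt(d) = 0.0002588436
Hall-Petch contribution = k / sqrt(d) = 0.61 / 0.0002588436 = 2356.6 MPa
sigma = sigma_0 + k/sqrt(d) = 91 + 2356.6 = 2447.6 MPa

2447.6


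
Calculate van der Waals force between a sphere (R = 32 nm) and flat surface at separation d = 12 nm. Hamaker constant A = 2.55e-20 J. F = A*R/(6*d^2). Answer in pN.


Convert to SI: R = 32 nm = 3.2e-08 m, d = 12 nm = 1.2e-08 m
F = A * R / (6 * d^2)
F = 2.55e-20 * 3.2e-08 / (6 * (1.2e-08)^2)
F = 9.44444e-13 N = 0.944 pN

0.944


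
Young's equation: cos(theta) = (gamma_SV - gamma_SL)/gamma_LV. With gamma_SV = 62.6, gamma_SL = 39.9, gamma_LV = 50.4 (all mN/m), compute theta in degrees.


cos(theta) = (gamma_SV - gamma_SL) / gamma_LV
cos(theta) = (62.6 - 39.9) / 50.4
cos(theta) = 0.450397
theta = arccos(0.450397) = 63.23 degrees

63.23


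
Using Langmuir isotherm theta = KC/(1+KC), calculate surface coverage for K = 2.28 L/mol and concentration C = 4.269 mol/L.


Langmuir isotherm: theta = K*C / (1 + K*C)
K*C = 2.28 * 4.269 = 9.73332
theta = 9.73332 / (1 + 9.73332) = 9.73332 / 10.73332
theta = 0.9068

0.9068


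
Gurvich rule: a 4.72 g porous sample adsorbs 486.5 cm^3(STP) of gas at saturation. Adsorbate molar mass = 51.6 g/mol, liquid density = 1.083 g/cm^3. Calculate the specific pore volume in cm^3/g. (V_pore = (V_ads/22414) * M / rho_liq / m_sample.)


Moles adsorbed n = V_ads / 22414 = 486.5 / 22414 = 2.170518e-02 mol
Liquid volume V_liq = n * M / rho_liq = 2.170518e-02 * 51.6 / 1.083 = 1.03415 cm^3
Specific pore volume V_pore = V_liq / m_sample = 1.03415 / 4.72
V_pore = 0.2191 cm^3/g

0.2191


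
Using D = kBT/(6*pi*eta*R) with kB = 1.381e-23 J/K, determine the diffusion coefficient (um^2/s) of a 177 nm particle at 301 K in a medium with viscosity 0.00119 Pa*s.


Radius R = 177/2 = 88.5 nm = 8.85e-08 m
D = kB*T / (6*pi*eta*R)
D = 1.381e-23 * 301 / (6 * pi * 0.00119 * 8.85e-08)
D = 2.09396e-12 m^2/s = 2.094 um^2/s

2.094


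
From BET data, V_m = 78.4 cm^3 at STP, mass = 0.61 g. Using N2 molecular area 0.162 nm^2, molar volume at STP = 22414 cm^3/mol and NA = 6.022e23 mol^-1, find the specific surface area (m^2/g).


Number of moles in monolayer = V_m / 22414 = 78.4 / 22414 = 0.00349781
Number of molecules = moles * NA = 0.00349781 * 6.022e23
SA = molecules * sigma / mass
SA = (78.4 / 22414) * 6.022e23 * 0.162e-18 / 0.61
SA = 559.4 m^2/g

559.4


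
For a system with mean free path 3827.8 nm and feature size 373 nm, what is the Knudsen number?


Knudsen number Kn = lambda / L
Kn = 3827.8 / 373
Kn = 10.2622

10.2622


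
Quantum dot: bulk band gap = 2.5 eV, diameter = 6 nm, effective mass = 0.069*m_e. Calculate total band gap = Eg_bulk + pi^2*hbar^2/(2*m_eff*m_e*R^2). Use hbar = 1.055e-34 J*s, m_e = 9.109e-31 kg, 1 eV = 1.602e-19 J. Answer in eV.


Radius R = 6/2 nm = 3e-09 m
Confinement energy dE = pi^2 * hbar^2 / (2 * m_eff * m_e * R^2)
dE = pi^2 * (1.055e-34)^2 / (2 * 0.069 * 9.109e-31 * (3e-09)^2) J, divided by 1.602e-19 J/eV
dE = 0.6061 eV
Total band gap = E_g(bulk) + dE = 2.5 + 0.6061 = 3.1061 eV

3.1061


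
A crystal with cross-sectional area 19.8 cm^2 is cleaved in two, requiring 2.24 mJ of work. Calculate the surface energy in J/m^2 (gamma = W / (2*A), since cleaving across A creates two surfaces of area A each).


Convert: A = 19.8 cm^2 = 0.00198 m^2, W = 2.24 mJ = 0.00224 J
Cleaving exposes two faces of area A, so total new surface = 2*A and gamma = W / (2*A)
gamma = 0.00224 / (2 * 0.00198)
gamma = 0.566 J/m^2

0.566


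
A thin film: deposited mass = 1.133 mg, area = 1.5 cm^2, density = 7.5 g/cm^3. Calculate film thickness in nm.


Convert: m = 1.133 mg = 1.1330e-06 kg, A = 1.5 cm^2 = 1.5000e-04 m^2, rho = 7.5 g/cm^3 = 7500 kg/m^3
t = m / (A * rho)
t = 1.1330e-06 / (1.5000e-04 * 7500)
t = 1.0071e-06 m = 1007.1 nm

1007.1


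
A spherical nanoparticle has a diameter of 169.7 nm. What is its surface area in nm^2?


Radius r = 169.7/2 = 84.85 nm
Surface area SA = 4 * pi * r^2
SA = 4 * pi * (84.85)^2
SA = 90471.87 nm^2

90471.87


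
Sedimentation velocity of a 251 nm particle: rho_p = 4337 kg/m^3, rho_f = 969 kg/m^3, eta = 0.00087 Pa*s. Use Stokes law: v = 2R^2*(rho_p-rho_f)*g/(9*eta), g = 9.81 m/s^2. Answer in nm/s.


Radius R = 251/2 nm = 1.255e-07 m
Density difference = 4337 - 969 = 3368 kg/m^3
v = 2 * R^2 * (rho_p - rho_f) * g / (9 * eta)
v = 2 * (1.255e-07)^2 * 3368 * 9.81 / (9 * 0.00087)
v = 1.32922e-07 m/s = 132.922 nm/s

132.922


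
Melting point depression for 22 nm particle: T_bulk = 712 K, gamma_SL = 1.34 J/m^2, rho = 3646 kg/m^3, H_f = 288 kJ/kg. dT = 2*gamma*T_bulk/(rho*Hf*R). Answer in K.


Radius R = 22/2 = 11 nm = 1.1e-08 m
Convert H_f = 288 kJ/kg = 288000 J/kg
dT = 2 * gamma_SL * T_bulk / (rho * H_f * R)
dT = 2 * 1.34 * 712 / (3646 * 288000 * 1.1e-08)
dT = 165.2 K

165.2


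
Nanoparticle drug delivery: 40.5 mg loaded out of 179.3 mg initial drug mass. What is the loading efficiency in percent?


Drug loading efficiency = (drug loaded / drug initial) * 100
DLE = 40.5 / 179.3 * 100
DLE = 0.2259 * 100
DLE = 22.59%

22.59


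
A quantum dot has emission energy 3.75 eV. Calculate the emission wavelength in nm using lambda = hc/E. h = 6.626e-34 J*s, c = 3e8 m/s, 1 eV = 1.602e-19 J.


Convert energy: E = 3.75 eV = 3.75 * 1.602e-19 = 6.0075e-19 J
lambda = h*c / E = 6.626e-34 * 3e8 / 6.0075e-19
lambda = 3.30886e-07 m = 330.9 nm

330.9


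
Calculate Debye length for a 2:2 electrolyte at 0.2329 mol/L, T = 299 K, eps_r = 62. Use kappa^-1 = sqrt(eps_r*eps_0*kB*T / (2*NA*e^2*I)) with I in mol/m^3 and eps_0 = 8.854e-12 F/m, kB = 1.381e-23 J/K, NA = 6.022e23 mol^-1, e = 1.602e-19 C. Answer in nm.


Ionic strength I = 0.2329 * 2^2 * 1000 = 931.6 mol/m^3
kappa^-1 = sqrt(62 * 8.854e-12 * 1.381e-23 * 299 / (2 * 6.022e23 * (1.602e-19)^2 * 931.6))
kappa^-1 = 0.281 nm

0.281


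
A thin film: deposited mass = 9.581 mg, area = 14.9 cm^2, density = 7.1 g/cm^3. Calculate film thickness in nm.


Convert: m = 9.581 mg = 9.5810e-06 kg, A = 14.9 cm^2 = 1.4900e-03 m^2, rho = 7.1 g/cm^3 = 7100 kg/m^3
t = m / (A * rho)
t = 9.5810e-06 / (1.4900e-03 * 7100)
t = 9.0566e-07 m = 905.7 nm

905.7


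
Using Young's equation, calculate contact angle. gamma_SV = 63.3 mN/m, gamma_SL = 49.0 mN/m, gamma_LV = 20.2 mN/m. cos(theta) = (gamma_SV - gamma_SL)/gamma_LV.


cos(theta) = (gamma_SV - gamma_SL) / gamma_LV
cos(theta) = (63.3 - 49.0) / 20.2
cos(theta) = 0.707921
theta = arccos(0.707921) = 44.93 degrees

44.93


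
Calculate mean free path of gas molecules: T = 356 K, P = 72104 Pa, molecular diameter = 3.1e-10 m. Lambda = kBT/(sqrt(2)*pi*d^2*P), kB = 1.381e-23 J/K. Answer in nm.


Mean free path: lambda = kB*T / (sqrt(2) * pi * d^2 * P)
lambda = 1.381e-23 * 356 / (sqrt(2) * pi * (3.1e-10)^2 * 72104)
lambda = 1.59697e-07 m
lambda = 159.7 nm

159.7


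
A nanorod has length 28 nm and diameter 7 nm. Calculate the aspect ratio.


Aspect ratio AR = length / diameter
AR = 28 / 7
AR = 4.0

4.0


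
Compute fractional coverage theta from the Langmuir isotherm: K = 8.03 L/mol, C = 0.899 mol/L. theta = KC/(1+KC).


Langmuir isotherm: theta = K*C / (1 + K*C)
K*C = 8.03 * 0.899 = 7.21897
theta = 7.21897 / (1 + 7.21897) = 7.21897 / 8.21897
theta = 0.8783

0.8783


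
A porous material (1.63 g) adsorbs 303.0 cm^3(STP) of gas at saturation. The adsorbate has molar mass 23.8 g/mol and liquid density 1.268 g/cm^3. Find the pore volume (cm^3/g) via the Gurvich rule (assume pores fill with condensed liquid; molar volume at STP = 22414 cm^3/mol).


Moles adsorbed n = V_ads / 22414 = 303.0 / 22414 = 1.351834e-02 mol
Liquid volume V_liq = n * M / rho_liq = 1.351834e-02 * 23.8 / 1.268 = 0.25374 cm^3
Specific pore volume V_pore = V_liq / m_sample = 0.25374 / 1.63
V_pore = 0.1557 cm^3/g

0.1557


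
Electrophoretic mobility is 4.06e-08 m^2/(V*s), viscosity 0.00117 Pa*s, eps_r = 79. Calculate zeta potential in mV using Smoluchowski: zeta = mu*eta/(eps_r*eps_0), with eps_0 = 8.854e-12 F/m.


Smoluchowski equation: zeta = mu * eta / (eps_r * eps_0)
zeta = 4.06e-08 * 0.00117 / (79 * 8.854e-12)
zeta = 0.067912 V = 67.91 mV

67.91


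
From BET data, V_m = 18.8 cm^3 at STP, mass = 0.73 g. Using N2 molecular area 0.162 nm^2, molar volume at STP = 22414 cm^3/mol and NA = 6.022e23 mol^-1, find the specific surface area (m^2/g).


Number of moles in monolayer = V_m / 22414 = 18.8 / 22414 = 0.00083876
Number of molecules = moles * NA = 0.00083876 * 6.022e23
SA = molecules * sigma / mass
SA = (18.8 / 22414) * 6.022e23 * 0.162e-18 / 0.73
SA = 112.1 m^2/g

112.1


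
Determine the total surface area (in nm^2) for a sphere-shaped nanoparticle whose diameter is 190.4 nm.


Radius r = 190.4/2 = 95.2 nm
Surface area SA = 4 * pi * r^2
SA = 4 * pi * (95.2)^2
SA = 113889.52 nm^2

113889.52


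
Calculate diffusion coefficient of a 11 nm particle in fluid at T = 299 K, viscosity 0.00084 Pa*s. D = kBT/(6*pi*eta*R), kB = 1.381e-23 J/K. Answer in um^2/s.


Radius R = 11/2 = 5.5 nm = 5.5e-09 m
D = kB*T / (6*pi*eta*R)
D = 1.381e-23 * 299 / (6 * pi * 0.00084 * 5.5e-09)
D = 4.74157e-11 m^2/s = 47.416 um^2/s

47.416


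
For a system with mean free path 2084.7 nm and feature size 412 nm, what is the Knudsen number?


Knudsen number Kn = lambda / L
Kn = 2084.7 / 412
Kn = 5.06

5.06


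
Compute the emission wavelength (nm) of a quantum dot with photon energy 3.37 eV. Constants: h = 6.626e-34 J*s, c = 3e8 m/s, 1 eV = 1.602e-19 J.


Convert energy: E = 3.37 eV = 3.37 * 1.602e-19 = 5.39874e-19 J
lambda = h*c / E = 6.626e-34 * 3e8 / 5.39874e-19
lambda = 3.68197e-07 m = 368.2 nm

368.2


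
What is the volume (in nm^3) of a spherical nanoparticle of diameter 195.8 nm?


Radius r = 195.8/2 = 97.9 nm
Volume V = (4/3) * pi * r^3
V = (4/3) * pi * (97.9)^3
V = 3930399.4 nm^3

3930399.4


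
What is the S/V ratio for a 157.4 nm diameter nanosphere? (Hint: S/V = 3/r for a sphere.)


Radius r = 157.4/2 = 78.7 nm
S/V = 3 / r = 3 / 78.7
S/V = 0.0381 nm^-1

0.0381


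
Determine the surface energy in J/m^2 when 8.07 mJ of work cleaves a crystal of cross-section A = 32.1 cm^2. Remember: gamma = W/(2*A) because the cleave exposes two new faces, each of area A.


Convert: A = 32.1 cm^2 = 0.00321 m^2, W = 8.07 mJ = 0.00807 J
Cleaving exposes two faces of area A, so total new surface = 2*A and gamma = W / (2*A)
gamma = 0.00807 / (2 * 0.00321)
gamma = 1.257 J/m^2

1.257


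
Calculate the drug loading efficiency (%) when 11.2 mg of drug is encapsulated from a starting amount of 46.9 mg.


Drug loading efficiency = (drug loaded / drug initial) * 100
DLE = 11.2 / 46.9 * 100
DLE = 0.2388 * 100
DLE = 23.88%

23.88


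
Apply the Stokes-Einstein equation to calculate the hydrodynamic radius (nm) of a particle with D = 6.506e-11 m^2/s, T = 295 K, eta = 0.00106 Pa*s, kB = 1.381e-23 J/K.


Stokes-Einstein: R = kB*T / (6*pi*eta*D)
R = 1.381e-23 * 295 / (6 * pi * 0.00106 * 6.506e-11)
R = 3.13397e-09 m = 3.13 nm

3.13


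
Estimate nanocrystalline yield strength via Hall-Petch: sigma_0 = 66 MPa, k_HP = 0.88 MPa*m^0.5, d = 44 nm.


d = 44 nm = 4.4e-08 m
sqrt(d) = 0.0002097618
Hall-Petch contribution = k / sqrt(d) = 0.88 / 0.0002097618 = 4195.2 MPa
sigma = sigma_0 + k/sqrt(d) = 66 + 4195.2 = 4261.2 MPa

4261.2


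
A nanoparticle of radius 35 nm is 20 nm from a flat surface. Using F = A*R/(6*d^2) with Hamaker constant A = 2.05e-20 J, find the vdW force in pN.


Convert to SI: R = 35 nm = 3.5e-08 m, d = 20 nm = 2e-08 m
F = A * R / (6 * d^2)
F = 2.05e-20 * 3.5e-08 / (6 * (2e-08)^2)
F = 2.98958e-13 N = 0.299 pN

0.299


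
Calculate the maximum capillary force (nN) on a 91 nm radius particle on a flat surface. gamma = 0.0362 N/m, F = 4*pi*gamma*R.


Convert radius: R = 91 nm = 9.1e-08 m
F = 4 * pi * gamma * R
F = 4 * pi * 0.0362 * 9.1e-08
F = 4.13961e-08 N = 41.3961 nN

41.3961


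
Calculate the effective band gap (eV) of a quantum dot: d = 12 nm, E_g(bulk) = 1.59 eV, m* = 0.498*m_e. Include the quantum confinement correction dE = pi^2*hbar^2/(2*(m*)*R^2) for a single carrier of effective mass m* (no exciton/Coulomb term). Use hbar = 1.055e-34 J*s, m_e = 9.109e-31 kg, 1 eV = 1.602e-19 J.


Radius R = 12/2 nm = 6e-09 m
Confinement energy dE = pi^2 * hbar^2 / (2 * m_eff * m_e * R^2)
dE = pi^2 * (1.055e-34)^2 / (2 * 0.498 * 9.109e-31 * (6e-09)^2) J, divided by 1.602e-19 J/eV
dE = 0.021 eV
Total band gap = E_g(bulk) + dE = 1.59 + 0.021 = 1.611 eV

1.611


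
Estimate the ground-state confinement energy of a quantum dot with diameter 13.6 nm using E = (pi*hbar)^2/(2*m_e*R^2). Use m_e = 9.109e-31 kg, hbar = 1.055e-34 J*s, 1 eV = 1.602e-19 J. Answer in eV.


Radius R = 13.6/2 = 6.8 nm = 6.8e-09 m
E = (pi * 1.055e-34)^2 / (2 * 9.109e-31 * (6.8e-09)^2)
E(J) = 1.30403e-21
E = E(J) / 1.602e-19 = 0.0081 eV

0.0081


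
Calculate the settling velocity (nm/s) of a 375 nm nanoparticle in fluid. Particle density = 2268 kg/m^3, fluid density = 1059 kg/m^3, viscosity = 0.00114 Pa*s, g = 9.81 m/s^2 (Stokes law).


Radius R = 375/2 nm = 1.875e-07 m
Density difference = 2268 - 1059 = 1209 kg/m^3
v = 2 * R^2 * (rho_p - rho_f) * g / (9 * eta)
v = 2 * (1.875e-07)^2 * 1209 * 9.81 / (9 * 0.00114)
v = 8.12794e-08 m/s = 81.2794 nm/s

81.2794


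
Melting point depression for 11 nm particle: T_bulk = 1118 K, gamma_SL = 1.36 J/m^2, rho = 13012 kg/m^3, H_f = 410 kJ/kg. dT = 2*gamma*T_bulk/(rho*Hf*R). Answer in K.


Radius R = 11/2 = 5.5 nm = 5.5e-09 m
Convert H_f = 410 kJ/kg = 410000 J/kg
dT = 2 * gamma_SL * T_bulk / (rho * H_f * R)
dT = 2 * 1.36 * 1118 / (13012 * 410000 * 5.5e-09)
dT = 103.6 K

103.6


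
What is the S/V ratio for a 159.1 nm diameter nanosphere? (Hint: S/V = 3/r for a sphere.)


Radius r = 159.1/2 = 79.55 nm
S/V = 3 / r = 3 / 79.55
S/V = 0.0377 nm^-1

0.0377


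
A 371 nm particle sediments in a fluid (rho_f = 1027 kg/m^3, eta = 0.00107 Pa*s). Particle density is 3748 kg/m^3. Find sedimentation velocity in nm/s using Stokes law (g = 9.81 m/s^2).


Radius R = 371/2 nm = 1.855e-07 m
Density difference = 3748 - 1027 = 2721 kg/m^3
v = 2 * R^2 * (rho_p - rho_f) * g / (9 * eta)
v = 2 * (1.855e-07)^2 * 2721 * 9.81 / (9 * 0.00107)
v = 1.90761e-07 m/s = 190.7608 nm/s

190.7608


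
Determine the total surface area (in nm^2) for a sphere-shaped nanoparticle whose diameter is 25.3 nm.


Radius r = 25.3/2 = 12.65 nm
Surface area SA = 4 * pi * r^2
SA = 4 * pi * (12.65)^2
SA = 2010.9 nm^2

2010.9


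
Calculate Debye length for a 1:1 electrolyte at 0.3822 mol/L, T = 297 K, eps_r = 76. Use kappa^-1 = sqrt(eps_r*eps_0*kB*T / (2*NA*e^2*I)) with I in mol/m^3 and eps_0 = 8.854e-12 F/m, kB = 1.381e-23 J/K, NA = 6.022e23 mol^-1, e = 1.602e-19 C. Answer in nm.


Ionic strength I = 0.3822 * 1^2 * 1000 = 382.2 mol/m^3
kappa^-1 = sqrt(76 * 8.854e-12 * 1.381e-23 * 297 / (2 * 6.022e23 * (1.602e-19)^2 * 382.2))
kappa^-1 = 0.483 nm

0.483


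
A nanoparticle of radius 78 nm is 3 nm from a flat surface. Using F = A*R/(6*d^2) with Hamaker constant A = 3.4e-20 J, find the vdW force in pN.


Convert to SI: R = 78 nm = 7.8e-08 m, d = 3 nm = 3e-09 m
F = A * R / (6 * d^2)
F = 3.4e-20 * 7.8e-08 / (6 * (3e-09)^2)
F = 4.91111e-11 N = 49.111 pN

49.111


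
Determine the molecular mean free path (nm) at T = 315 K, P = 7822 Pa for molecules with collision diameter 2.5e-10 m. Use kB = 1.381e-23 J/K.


Mean free path: lambda = kB*T / (sqrt(2) * pi * d^2 * P)
lambda = 1.381e-23 * 315 / (sqrt(2) * pi * (2.5e-10)^2 * 7822)
lambda = 2.00282e-06 m
lambda = 2002.82 nm

2002.82


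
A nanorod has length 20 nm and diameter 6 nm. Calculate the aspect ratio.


Aspect ratio AR = length / diameter
AR = 20 / 6
AR = 3.33

3.33


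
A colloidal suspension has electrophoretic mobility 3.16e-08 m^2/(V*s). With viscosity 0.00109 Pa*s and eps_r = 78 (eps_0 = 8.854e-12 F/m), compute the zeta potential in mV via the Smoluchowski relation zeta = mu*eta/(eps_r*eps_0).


Smoluchowski equation: zeta = mu * eta / (eps_r * eps_0)
zeta = 3.16e-08 * 0.00109 / (78 * 8.854e-12)
zeta = 0.049875 V = 49.87 mV

49.87


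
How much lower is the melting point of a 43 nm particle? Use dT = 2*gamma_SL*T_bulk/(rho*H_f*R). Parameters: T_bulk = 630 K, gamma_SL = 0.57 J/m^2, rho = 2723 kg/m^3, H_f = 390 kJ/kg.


Radius R = 43/2 = 21.5 nm = 2.15e-08 m
Convert H_f = 390 kJ/kg = 390000 J/kg
dT = 2 * gamma_SL * T_bulk / (rho * H_f * R)
dT = 2 * 0.57 * 630 / (2723 * 390000 * 2.15e-08)
dT = 31.5 K

31.5


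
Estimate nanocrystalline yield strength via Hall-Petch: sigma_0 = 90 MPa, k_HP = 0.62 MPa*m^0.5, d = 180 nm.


d = 180 nm = 1.8e-07 m
sqrt(d) = 0.0004242641
Hall-Petch contribution = k / sqrt(d) = 0.62 / 0.0004242641 = 1461.4 MPa
sigma = sigma_0 + k/sqrt(d) = 90 + 1461.4 = 1551.4 MPa

1551.4


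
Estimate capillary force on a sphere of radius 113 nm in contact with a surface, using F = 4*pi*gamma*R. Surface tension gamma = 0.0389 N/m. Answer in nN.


Convert radius: R = 113 nm = 1.13e-07 m
F = 4 * pi * gamma * R
F = 4 * pi * 0.0389 * 1.13e-07
F = 5.5238e-08 N = 55.238 nN

55.238


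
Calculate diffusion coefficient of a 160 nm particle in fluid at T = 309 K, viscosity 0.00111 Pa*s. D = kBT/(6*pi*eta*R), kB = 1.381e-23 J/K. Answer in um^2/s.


Radius R = 160/2 = 80 nm = 8e-08 m
D = kB*T / (6*pi*eta*R)
D = 1.381e-23 * 309 / (6 * pi * 0.00111 * 8e-08)
D = 2.5494e-12 m^2/s = 2.549 um^2/s

2.549


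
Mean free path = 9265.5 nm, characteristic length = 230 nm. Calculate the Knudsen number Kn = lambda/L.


Knudsen number Kn = lambda / L
Kn = 9265.5 / 230
Kn = 40.2848

40.2848


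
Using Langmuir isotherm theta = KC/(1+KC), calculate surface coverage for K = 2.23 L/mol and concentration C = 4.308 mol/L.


Langmuir isotherm: theta = K*C / (1 + K*C)
K*C = 2.23 * 4.308 = 9.60684
theta = 9.60684 / (1 + 9.60684) = 9.60684 / 10.60684
theta = 0.9057

0.9057


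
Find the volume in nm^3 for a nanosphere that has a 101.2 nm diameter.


Radius r = 101.2/2 = 50.6 nm
Volume V = (4/3) * pi * r^3
V = (4/3) * pi * (50.6)^3
V = 542675.43 nm^3

542675.43


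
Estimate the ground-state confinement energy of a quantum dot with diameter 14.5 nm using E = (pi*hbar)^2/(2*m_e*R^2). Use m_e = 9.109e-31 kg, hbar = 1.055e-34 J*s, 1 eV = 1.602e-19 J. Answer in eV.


Radius R = 14.5/2 = 7.25 nm = 7.25e-09 m
E = (pi * 1.055e-34)^2 / (2 * 9.109e-31 * (7.25e-09)^2)
E(J) = 1.14717e-21
E = E(J) / 1.602e-19 = 0.0072 eV

0.0072


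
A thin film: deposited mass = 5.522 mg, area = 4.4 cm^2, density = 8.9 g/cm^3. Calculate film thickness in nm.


Convert: m = 5.522 mg = 5.5220e-06 kg, A = 4.4 cm^2 = 4.4000e-04 m^2, rho = 8.9 g/cm^3 = 8900 kg/m^3
t = m / (A * rho)
t = 5.5220e-06 / (4.4000e-04 * 8900)
t = 1.4101e-06 m = 1410.1 nm

1410.1


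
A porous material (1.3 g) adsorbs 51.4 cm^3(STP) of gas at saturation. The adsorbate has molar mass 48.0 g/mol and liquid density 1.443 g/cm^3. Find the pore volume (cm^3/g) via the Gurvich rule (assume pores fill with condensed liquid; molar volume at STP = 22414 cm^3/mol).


Moles adsorbed n = V_ads / 22414 = 51.4 / 22414 = 2.293210e-03 mol
Liquid volume V_liq = n * M / rho_liq = 2.293210e-03 * 48.0 / 1.443 = 0.07628 cm^3
Specific pore volume V_pore = V_liq / m_sample = 0.07628 / 1.3
V_pore = 0.0587 cm^3/g

0.0587


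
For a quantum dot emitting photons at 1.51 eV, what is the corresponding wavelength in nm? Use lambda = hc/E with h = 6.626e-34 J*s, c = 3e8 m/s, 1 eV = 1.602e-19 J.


Convert energy: E = 1.51 eV = 1.51 * 1.602e-19 = 2.41902e-19 J
lambda = h*c / E = 6.626e-34 * 3e8 / 2.41902e-19
lambda = 8.21738e-07 m = 821.7 nm

821.7


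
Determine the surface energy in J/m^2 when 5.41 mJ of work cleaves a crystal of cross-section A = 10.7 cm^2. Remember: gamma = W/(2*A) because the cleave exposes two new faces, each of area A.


Convert: A = 10.7 cm^2 = 0.00107 m^2, W = 5.41 mJ = 0.00541 J
Cleaving exposes two faces of area A, so total new surface = 2*A and gamma = W / (2*A)
gamma = 0.00541 / (2 * 0.00107)
gamma = 2.528 J/m^2

2.528


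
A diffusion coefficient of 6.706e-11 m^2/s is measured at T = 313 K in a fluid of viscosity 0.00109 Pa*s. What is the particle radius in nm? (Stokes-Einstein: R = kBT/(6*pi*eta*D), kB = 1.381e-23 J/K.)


Stokes-Einstein: R = kB*T / (6*pi*eta*D)
R = 1.381e-23 * 313 / (6 * pi * 0.00109 * 6.706e-11)
R = 3.13723e-09 m = 3.14 nm

3.14


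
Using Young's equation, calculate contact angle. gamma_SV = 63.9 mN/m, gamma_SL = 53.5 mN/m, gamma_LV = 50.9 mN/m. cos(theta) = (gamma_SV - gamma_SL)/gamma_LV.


cos(theta) = (gamma_SV - gamma_SL) / gamma_LV
cos(theta) = (63.9 - 53.5) / 50.9
cos(theta) = 0.204322
theta = arccos(0.204322) = 78.21 degrees

78.21


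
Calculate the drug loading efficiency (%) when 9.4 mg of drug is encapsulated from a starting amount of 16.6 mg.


Drug loading efficiency = (drug loaded / drug initial) * 100
DLE = 9.4 / 16.6 * 100
DLE = 0.5663 * 100
DLE = 56.63%

56.63


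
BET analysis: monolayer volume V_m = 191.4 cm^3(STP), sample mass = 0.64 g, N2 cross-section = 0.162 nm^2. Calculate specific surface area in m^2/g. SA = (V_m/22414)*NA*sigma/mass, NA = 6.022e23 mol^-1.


Number of moles in monolayer = V_m / 22414 = 191.4 / 22414 = 0.00853931
Number of molecules = moles * NA = 0.00853931 * 6.022e23
SA = molecules * sigma / mass
SA = (191.4 / 22414) * 6.022e23 * 0.162e-18 / 0.64
SA = 1301.7 m^2/g

1301.7


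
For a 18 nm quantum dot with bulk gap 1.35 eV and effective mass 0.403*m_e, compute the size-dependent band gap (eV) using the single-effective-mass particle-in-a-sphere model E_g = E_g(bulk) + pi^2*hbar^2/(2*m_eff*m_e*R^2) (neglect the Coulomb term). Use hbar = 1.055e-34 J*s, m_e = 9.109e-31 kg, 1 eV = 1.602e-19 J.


Radius R = 18/2 nm = 9e-09 m
Confinement energy dE = pi^2 * hbar^2 / (2 * m_eff * m_e * R^2)
dE = pi^2 * (1.055e-34)^2 / (2 * 0.403 * 9.109e-31 * (9e-09)^2) J, divided by 1.602e-19 J/eV
dE = 0.0115 eV
Total band gap = E_g(bulk) + dE = 1.35 + 0.0115 = 1.3615 eV

1.3615


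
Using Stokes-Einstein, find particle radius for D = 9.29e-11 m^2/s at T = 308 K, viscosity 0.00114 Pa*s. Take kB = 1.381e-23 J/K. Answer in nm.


Stokes-Einstein: R = kB*T / (6*pi*eta*D)
R = 1.381e-23 * 308 / (6 * pi * 0.00114 * 9.29e-11)
R = 2.1307e-09 m = 2.13 nm

2.13


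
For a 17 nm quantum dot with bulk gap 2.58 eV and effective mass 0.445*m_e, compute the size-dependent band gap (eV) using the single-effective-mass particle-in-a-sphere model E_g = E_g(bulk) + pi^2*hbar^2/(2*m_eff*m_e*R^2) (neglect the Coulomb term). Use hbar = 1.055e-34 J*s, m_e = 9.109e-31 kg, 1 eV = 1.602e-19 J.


Radius R = 17/2 nm = 8.5e-09 m
Confinement energy dE = pi^2 * hbar^2 / (2 * m_eff * m_e * R^2)
dE = pi^2 * (1.055e-34)^2 / (2 * 0.445 * 9.109e-31 * (8.5e-09)^2) J, divided by 1.602e-19 J/eV
dE = 0.0117 eV
Total band gap = E_g(bulk) + dE = 2.58 + 0.0117 = 2.5917 eV

2.5917


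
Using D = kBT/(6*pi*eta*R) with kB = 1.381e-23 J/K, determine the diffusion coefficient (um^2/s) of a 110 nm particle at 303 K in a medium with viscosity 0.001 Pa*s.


Radius R = 110/2 = 55 nm = 5.5e-08 m
D = kB*T / (6*pi*eta*R)
D = 1.381e-23 * 303 / (6 * pi * 0.001 * 5.5e-08)
D = 4.0362e-12 m^2/s = 4.036 um^2/s

4.036
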